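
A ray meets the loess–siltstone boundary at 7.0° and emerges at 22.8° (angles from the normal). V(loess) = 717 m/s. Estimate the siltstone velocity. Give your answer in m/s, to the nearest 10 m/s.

Snell's law: sin 7.0°/V₁ = sin 22.8°/V₂.
V₂ = V₁·sin 22.8°/sin 7.0° = 717 × 3.1798 = 2279.89 m/s.

2280 m/s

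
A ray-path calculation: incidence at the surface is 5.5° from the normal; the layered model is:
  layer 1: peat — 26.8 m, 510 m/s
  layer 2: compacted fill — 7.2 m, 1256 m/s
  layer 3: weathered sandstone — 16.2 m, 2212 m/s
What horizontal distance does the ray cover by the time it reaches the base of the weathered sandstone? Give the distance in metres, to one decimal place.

11.7 m

Ray parameter p = sin 5.5° / 510 m/s = 1.8793e-04 s/m.
Layer 1: θ = 5.50°; offset = 26.8·tan 5.50° = 2.581 m.
Layer 2: sin θ = p·1256 = 0.2360 → θ = 13.65°; offset = 7.2·tan 13.65° = 1.749 m.
Layer 3: sin θ = p·2212 = 0.4157 → θ = 24.56°; offset = 16.2·tan 24.56° = 7.405 m.
Total horizontal offset = 11.734 m.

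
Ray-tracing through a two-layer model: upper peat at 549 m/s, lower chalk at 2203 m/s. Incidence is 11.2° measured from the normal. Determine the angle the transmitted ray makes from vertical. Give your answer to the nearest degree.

sin θ₁/V₁ = sin θ₂/V₂ ⇒ sin θ₂ = 2203·sin 11.2°/549 = 2203·0.1942/549 = 0.7794.
θ₂ = sin⁻¹(0.7794) = 51.21° (from vertical).

51°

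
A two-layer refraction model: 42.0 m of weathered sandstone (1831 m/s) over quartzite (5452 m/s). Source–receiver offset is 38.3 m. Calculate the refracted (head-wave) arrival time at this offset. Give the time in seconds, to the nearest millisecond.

0.050 s

θ_c = arcsin(V₁/V₂) = arcsin(1831/5452) = 19.62°, cos θ_c = 0.9419.
Intercept time tᵢ = 2h cos θ_c / V₁ = 2·42.0·0.9419/1831 = 0.04321 s.
t = x/V₂ + tᵢ = 38.3/5452 + 0.04321 = 0.05024 s.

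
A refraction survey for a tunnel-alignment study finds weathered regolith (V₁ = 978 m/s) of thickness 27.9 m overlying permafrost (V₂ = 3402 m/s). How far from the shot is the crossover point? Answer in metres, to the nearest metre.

75 m

x_cross = 2h·√((V₂+V₁)/(V₂−V₁)).
(V₂+V₁)/(V₂−V₁) = (3402+978)/(3402−978) = 1.8069; √ = 1.3442.
x_cross = 2·27.9·1.3442 = 75.01 m.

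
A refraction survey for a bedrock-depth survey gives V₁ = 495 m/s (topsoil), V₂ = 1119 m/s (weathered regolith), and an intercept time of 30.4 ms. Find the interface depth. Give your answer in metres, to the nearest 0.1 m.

h = tᵢ·V₁·V₂ / (2·√(V₂²−V₁²)).
√(V₂²−V₁²) = √(1119² − 495²) = 1003.6 m/s.
h = 0.0304 s × 495 × 1119 / (2 × 1003.6) = 8.39 m.

8.4 m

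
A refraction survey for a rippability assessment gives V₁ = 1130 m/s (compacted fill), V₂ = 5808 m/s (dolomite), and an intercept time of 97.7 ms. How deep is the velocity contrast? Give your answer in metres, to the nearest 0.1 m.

θ_c = arcsin(1130/5808) = 11.22°; cos θ_c = 0.9809.
tᵢ = 2h cos θ_c/V₁ ⇒ h = tᵢ·V₁/(2 cos θ_c) = 0.0977·1130/(2·0.9809) = 56.28 m.

56.3 m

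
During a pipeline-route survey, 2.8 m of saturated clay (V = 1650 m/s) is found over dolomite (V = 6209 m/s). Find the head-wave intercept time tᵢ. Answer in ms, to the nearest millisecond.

3 ms

tᵢ = 2h·√(V₂²−V₁²)/(V₁V₂).
√(V₂²−V₁²) = √(6209²−1650²) = 5985.7 m/s.
tᵢ = 2·2.8·5985.7/(1650·6209) = 0.00327 s.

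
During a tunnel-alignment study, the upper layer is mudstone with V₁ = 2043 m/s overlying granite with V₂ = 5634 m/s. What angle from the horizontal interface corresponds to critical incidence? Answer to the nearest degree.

69°

At critical incidence the refracted ray runs along the interface (θ₂ = 90°), so sin θ_c = V₁/V₂.
θ_c = arcsin(2043/5634) = arcsin 0.3626 = 21.26°.
Measured from the interface: 90° − 21.26° = 68.74°.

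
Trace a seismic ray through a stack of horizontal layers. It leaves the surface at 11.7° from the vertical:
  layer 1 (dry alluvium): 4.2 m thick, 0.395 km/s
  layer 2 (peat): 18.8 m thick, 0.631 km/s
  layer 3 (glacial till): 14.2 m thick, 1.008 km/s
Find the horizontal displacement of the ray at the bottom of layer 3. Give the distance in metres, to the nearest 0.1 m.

p = sin θ₁/V₁ = sin 11.7°/0.395 = 5.1339e-01 s/km is conserved through the stack.
Layer 1: θ = 11.70°; offset = 4.2·tan 11.70° = 0.870 m.
Layer 2: sin θ = p·0.631 = 0.3239 → θ = 18.90°; offset = 18.8·tan 18.90° = 6.437 m.
Layer 3: sin θ = p·1.008 = 0.5175 → θ = 31.16°; offset = 14.2·tan 31.16° = 8.588 m.
Total horizontal offset = 15.895 m.

15.9 m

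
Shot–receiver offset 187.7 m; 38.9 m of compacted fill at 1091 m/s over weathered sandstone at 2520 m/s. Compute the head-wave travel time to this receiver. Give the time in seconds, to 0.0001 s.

0.1388 s

t = x/V₂ + 2h·√(V₂²−V₁²)/(V₁V₂).
√(V₂²−V₁²) = √(2520²−1091²) = 2271.6 m/s; delay term = 2·38.9·2271.6/(1091·2520) = 0.06428 s.
t = 187.7/2520 + 0.06428 = 0.13877 s.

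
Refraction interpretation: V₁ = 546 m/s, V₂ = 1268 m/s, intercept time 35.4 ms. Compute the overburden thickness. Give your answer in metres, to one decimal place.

10.7 m

h = tᵢ·V₁·V₂ / (2·√(V₂²−V₁²)).
√(V₂²−V₁²) = √(1268² − 546²) = 1144.4 m/s.
h = 0.0354 s × 546 × 1268 / (2 × 1144.4) = 10.71 m.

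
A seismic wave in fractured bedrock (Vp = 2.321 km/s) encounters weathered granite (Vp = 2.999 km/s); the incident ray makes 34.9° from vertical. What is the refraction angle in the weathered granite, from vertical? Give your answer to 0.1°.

47.7°

sin θ₁/V₁ = sin θ₂/V₂ ⇒ sin θ₂ = 2.999·sin 34.9°/2.321 = 2.999·0.5721/2.321 = 0.7393.
θ₂ = sin⁻¹(0.7393) = 47.67° (from vertical).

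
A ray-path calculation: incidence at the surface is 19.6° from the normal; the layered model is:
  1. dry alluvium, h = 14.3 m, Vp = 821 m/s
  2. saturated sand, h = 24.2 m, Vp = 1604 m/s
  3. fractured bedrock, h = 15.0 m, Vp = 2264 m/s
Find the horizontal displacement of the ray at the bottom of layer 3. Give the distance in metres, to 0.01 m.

62.62 m

Apply Snell's law at each interface; in layer i the horizontal offset is hᵢ·tan θᵢ.
Layer 1: θ = 19.60°; offset = 14.3·tan 19.60° = 5.0920 m.
Layer 2: sin θ = 1604·sin 19.6°/821 = 0.6554, θ = 40.95°; offset = 24.2·tan 40.95° = 20.9984 m.
Layer 3: sin θ = 2264·sin 19.6°/821 = 0.9250, θ = 67.68°; offset = 15.0·tan 67.68° = 36.5288 m.
Total horizontal offset = 62.6191 m.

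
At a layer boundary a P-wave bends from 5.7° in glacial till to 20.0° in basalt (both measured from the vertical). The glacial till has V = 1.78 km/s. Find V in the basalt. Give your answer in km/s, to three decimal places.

6.130 km/s

sin 5.7° = 0.0993; sin 20.0° = 0.3420.
V₂ = V₁·(sin θ₂/sin θ₁) = 1.78·(0.3420/0.0993) = 6.130 km/s.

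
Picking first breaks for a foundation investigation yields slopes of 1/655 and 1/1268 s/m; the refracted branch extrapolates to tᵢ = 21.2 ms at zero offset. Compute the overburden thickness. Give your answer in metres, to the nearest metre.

θ_c = arcsin(655/1268) = 31.10°; cos θ_c = 0.8563.
tᵢ = 2h cos θ_c/V₁ ⇒ h = tᵢ·V₁/(2 cos θ_c) = 0.0212·655/(2·0.8563) = 8.11 m.

8 m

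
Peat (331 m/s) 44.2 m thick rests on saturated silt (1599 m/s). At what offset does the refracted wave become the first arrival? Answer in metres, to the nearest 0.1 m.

109.1 m

θ_c = arcsin(331/1599) = 11.95°, so cos θ_c = 0.9783 and tᵢ = 2h cos θ_c/V₁ = 0.2613 s.
At crossover x/V₁ = x/V₂ + tᵢ ⇒ x = tᵢ/(1/V₁ − 1/V₂) = 0.26128/(3.0211e-03 − 6.2539e-04) = 109.06 m.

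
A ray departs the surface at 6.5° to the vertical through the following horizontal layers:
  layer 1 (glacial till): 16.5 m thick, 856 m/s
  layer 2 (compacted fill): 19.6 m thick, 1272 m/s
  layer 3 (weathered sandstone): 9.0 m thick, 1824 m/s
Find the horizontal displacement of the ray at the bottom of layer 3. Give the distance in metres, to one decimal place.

7.5 m

Apply Snell's law at each interface; in layer i the horizontal offset is hᵢ·tan θᵢ.
Layer 1: θ = 6.50°; offset = 16.5·tan 6.50° = 1.880 m.
Layer 2: sin θ = 1272·sin 6.5°/856 = 0.1682, θ = 9.68°; offset = 19.6·tan 9.68° = 3.345 m.
Layer 3: sin θ = 1824·sin 6.5°/856 = 0.2412, θ = 13.96°; offset = 9.0·tan 13.96° = 2.237 m.
Summing the layer offsets gives 7.462 m.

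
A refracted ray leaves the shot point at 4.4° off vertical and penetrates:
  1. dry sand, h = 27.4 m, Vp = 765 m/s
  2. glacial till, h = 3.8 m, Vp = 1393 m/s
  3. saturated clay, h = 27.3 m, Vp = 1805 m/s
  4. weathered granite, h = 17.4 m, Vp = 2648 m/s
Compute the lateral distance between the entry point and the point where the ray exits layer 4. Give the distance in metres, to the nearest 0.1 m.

Apply Snell's law at each interface; in layer i the horizontal offset is hᵢ·tan θᵢ.
Layer 1: θ = 4.40°; offset = 27.4·tan 4.40° = 2.108 m.
Layer 2: sin θ = 1393·sin 4.4°/765 = 0.1397, θ = 8.03°; offset = 3.8·tan 8.03° = 0.536 m.
Layer 3: sin θ = 1805·sin 4.4°/765 = 0.1810, θ = 10.43°; offset = 27.3·tan 10.43° = 5.025 m.
Layer 4: sin θ = 2648·sin 4.4°/765 = 0.2656, θ = 15.40°; offset = 17.4·tan 15.40° = 4.793 m.
Summing the layer offsets gives 12.462 m.

12.5 m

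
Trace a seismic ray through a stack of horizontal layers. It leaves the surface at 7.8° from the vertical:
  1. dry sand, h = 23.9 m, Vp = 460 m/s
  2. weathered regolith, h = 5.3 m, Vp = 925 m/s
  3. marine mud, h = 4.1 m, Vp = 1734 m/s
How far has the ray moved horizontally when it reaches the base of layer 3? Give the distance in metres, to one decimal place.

7.2 m

Apply Snell's law at each interface; in layer i the horizontal offset is hᵢ·tan θᵢ.
Layer 1: θ = 7.80°; offset = 23.9·tan 7.80° = 3.274 m.
Layer 2: sin θ = 925·sin 7.8°/460 = 0.2729, θ = 15.84°; offset = 5.3·tan 15.84° = 1.503 m.
Layer 3: sin θ = 1734·sin 7.8°/460 = 0.5116, θ = 30.77°; offset = 4.1·tan 30.77° = 2.441 m.
Σ offsets = 7.219 m.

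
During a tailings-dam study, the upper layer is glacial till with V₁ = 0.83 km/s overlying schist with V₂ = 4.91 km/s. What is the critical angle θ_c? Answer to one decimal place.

Critical incidence: sin θ_c = V₁/V₂ = 0.83/4.91 = 0.1690.
θ_c = arcsin 0.1690 = 9.73°.

9.7°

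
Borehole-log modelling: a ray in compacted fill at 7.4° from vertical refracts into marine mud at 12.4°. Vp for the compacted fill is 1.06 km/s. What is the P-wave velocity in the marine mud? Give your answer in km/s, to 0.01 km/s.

1.77 km/s

Snell's law: sin 7.4°/V₁ = sin 12.4°/V₂.
V₂ = V₁·sin 12.4°/sin 7.4° = 1.06 × 1.6673 = 1.77 km/s.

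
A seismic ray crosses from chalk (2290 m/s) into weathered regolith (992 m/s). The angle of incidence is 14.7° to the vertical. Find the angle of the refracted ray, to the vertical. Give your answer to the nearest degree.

Snell's law: sin θ₂ = (V₂/V₁)·sin θ₁ = (992/2290)·sin 14.7° = 0.1099.
θ₂ = arcsin 0.1099 = 6.31° from the normal.

6°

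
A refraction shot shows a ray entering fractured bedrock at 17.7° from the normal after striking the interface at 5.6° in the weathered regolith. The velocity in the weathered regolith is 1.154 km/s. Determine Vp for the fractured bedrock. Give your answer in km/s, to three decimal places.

3.595 km/s

sin 5.6° = 0.0976; sin 17.7° = 0.3040.
V₂ = V₁·(sin θ₂/sin θ₁) = 1.154·(0.3040/0.0976) = 3.595 km/s.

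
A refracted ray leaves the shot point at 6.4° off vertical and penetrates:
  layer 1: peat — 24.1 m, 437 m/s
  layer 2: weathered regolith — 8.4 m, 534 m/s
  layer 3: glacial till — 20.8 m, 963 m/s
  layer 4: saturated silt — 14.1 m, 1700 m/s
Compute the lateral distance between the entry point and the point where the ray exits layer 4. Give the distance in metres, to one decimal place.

15.9 m

Ray parameter p = sin 6.4° / 437 m/s = 2.5508e-04 s/m.
Layer 1: θ = 6.40°; offset = 24.1·tan 6.40° = 2.703 m.
Layer 2: sin θ = p·534 = 0.1362 → θ = 7.83°; offset = 8.4·tan 7.83° = 1.155 m.
Layer 3: sin θ = p·963 = 0.2456 → θ = 14.22°; offset = 20.8·tan 14.22° = 5.271 m.
Layer 4: sin θ = p·1700 = 0.4336 → θ = 25.70°; offset = 14.1·tan 25.70° = 6.785 m.
Σ offsets = 15.914 m.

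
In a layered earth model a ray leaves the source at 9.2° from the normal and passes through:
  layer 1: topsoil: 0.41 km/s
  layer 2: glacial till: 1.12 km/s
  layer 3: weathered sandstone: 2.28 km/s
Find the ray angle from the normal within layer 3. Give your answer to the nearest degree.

63°

Ray parameter p = sin 9.2° / 0.41 = 3.8995e-01 s/km.
sin θ_3 = p·V_3 = 3.8995e-01 × 2.28 = 0.8891.
θ_3 = arcsin 0.8891 = 62.76°.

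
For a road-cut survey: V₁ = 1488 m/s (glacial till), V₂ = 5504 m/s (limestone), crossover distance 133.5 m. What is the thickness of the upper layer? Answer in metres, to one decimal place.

50.6 m

h = (x_cross/2)·√((V₂−V₁)/(V₂+V₁)).
(V₂−V₁)/(V₂+V₁) = (5504−1488)/(5504+1488) = 0.5744; √ = 0.7579.
h = (133.5/2)·0.7579 = 50.59 m.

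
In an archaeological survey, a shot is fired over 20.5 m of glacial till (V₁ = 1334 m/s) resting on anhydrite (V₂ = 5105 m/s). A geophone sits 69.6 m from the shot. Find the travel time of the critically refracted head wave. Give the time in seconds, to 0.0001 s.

θ_c = arcsin(V₁/V₂) = arcsin(1334/5105) = 15.15°, cos θ_c = 0.9653.
Intercept time tᵢ = 2h cos θ_c / V₁ = 2·20.5·0.9653/1334 = 0.02967 s.
t = x/V₂ + tᵢ = 69.6/5105 + 0.02967 = 0.04330 s.

0.0433 s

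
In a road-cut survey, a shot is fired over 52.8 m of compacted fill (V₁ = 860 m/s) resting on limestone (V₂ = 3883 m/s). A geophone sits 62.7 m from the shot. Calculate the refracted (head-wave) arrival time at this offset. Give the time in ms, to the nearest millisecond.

136 ms

θ_c = arcsin(V₁/V₂) = arcsin(860/3883) = 12.80°, cos θ_c = 0.9752.
Intercept time tᵢ = 2h cos θ_c / V₁ = 2·52.8·0.9752/860 = 0.11974 s.
t = x/V₂ + tᵢ = 62.7/3883 + 0.11974 = 0.13589 s.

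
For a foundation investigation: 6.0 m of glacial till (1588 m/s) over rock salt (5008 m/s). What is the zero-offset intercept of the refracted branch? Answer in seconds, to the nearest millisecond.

0.007 s

θ_c = arcsin(V₁/V₂) = arcsin(1588/5008) = 18.49°; cos θ_c = 0.9484.
tᵢ = 2h·cos θ_c / V₁ = 2·6.0·0.9484 / 1588 = 0.00717 s.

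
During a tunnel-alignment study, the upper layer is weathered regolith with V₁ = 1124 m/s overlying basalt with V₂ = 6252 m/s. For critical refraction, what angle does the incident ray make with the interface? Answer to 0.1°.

79.6°

Critical incidence: sin θ_c = V₁/V₂ = 1124/6252 = 0.1798.
θ_c = arcsin 0.1798 = 10.36°.
Measured from the interface: 90° − 10.36° = 79.64°.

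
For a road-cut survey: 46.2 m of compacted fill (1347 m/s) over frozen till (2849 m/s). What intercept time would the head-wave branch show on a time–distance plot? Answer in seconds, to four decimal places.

0.0604 s

θ_c = arcsin(V₁/V₂) = arcsin(1347/2849) = 28.22°; cos θ_c = 0.8812.
tᵢ = 2h·cos θ_c / V₁ = 2·46.2·0.8812 / 1347 = 0.06045 s.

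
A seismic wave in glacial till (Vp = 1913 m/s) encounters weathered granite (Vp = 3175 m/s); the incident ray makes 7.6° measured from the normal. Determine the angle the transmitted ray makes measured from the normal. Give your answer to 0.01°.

12.68°

sin θ₁/V₁ = sin θ₂/V₂ ⇒ sin θ₂ = 3175·sin 7.6°/1913 = 3175·0.1323/1913 = 0.2195.
θ₂ = arcsin 0.2195 = 12.68° from the normal.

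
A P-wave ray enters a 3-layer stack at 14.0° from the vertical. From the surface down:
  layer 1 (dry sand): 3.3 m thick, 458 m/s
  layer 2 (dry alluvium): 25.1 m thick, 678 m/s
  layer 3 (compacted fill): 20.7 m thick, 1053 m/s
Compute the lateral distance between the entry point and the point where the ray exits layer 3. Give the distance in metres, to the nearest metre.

24 m

Ray parameter p = sin 14.0° / 458 m/s = 5.2821e-04 s/m.
Layer 1: θ = 14.00°; offset = 3.3·tan 14.00° = 0.823 m.
Layer 2: sin θ = p·678 = 0.3581 → θ = 20.99°; offset = 25.1·tan 20.99° = 9.628 m.
Layer 3: sin θ = p·1053 = 0.5562 → θ = 33.79°; offset = 20.7·tan 33.79° = 13.854 m.
Summing the layer offsets gives 24.305 m.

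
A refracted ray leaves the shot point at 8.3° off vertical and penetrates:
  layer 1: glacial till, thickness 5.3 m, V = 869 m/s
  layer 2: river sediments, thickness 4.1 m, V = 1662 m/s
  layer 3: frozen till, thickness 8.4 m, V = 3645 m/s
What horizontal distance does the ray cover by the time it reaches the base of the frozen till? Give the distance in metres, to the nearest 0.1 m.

Apply Snell's law at each interface; in layer i the horizontal offset is hᵢ·tan θᵢ.
Layer 1: θ = 8.30°; offset = 5.3·tan 8.30° = 0.773 m.
Layer 2: sin θ = 1662·sin 8.3°/869 = 0.2761, θ = 16.03°; offset = 4.1·tan 16.03° = 1.178 m.
Layer 3: sin θ = 3645·sin 8.3°/869 = 0.6055, θ = 37.26°; offset = 8.4·tan 37.26° = 6.391 m.
Σ offsets = 8.342 m.

8.3 m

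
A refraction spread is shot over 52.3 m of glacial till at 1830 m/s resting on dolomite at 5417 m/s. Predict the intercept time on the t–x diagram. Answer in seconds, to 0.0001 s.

0.0538 s

tᵢ = 2h·√(V₂²−V₁²)/(V₁V₂).
√(V₂²−V₁²) = √(5417²−1830²) = 5098.5 m/s.
tᵢ = 2·52.3·5098.5/(1830·5417) = 0.05380 s.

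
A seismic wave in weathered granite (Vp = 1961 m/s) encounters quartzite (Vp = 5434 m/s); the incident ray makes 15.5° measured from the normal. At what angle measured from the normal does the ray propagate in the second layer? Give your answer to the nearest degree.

Snell's law: sin θ₂ = (V₂/V₁)·sin θ₁ = (5434/1961)·sin 15.5° = 0.7405.
θ₂ = arcsin 0.7405 = 47.78° from the normal.

48°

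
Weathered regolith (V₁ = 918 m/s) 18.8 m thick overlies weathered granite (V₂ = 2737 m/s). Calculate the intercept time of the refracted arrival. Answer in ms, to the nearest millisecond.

39 ms

tᵢ = 2h·√(V₂²−V₁²)/(V₁V₂).
√(V₂²−V₁²) = √(2737²−918²) = 2578.5 m/s.
tᵢ = 2·18.8·2578.5/(918·2737) = 0.03859 s.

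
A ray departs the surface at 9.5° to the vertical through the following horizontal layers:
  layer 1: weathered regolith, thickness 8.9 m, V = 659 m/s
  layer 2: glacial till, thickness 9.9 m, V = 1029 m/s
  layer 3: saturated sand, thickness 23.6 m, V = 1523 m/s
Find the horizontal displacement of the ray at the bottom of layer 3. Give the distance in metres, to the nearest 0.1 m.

13.9 m

Apply Snell's law at each interface; in layer i the horizontal offset is hᵢ·tan θᵢ.
Layer 1: θ = 9.50°; offset = 8.9·tan 9.50° = 1.489 m.
Layer 2: sin θ = 1029·sin 9.5°/659 = 0.2577, θ = 14.93°; offset = 9.9·tan 14.93° = 2.641 m.
Layer 3: sin θ = 1523·sin 9.5°/659 = 0.3814, θ = 22.42°; offset = 23.6·tan 22.42° = 9.738 m.
Σ offsets = 13.868 m.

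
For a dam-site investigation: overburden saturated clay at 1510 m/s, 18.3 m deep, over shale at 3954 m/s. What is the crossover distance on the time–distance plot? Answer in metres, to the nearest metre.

θ_c = arcsin(1510/3954) = 22.45°, so cos θ_c = 0.9242 and tᵢ = 2h cos θ_c/V₁ = 0.0224 s.
At crossover x/V₁ = x/V₂ + tᵢ ⇒ x = tᵢ/(1/V₁ − 1/V₂) = 0.02240/(6.6225e-04 − 2.5291e-04) = 54.73 m.

55 m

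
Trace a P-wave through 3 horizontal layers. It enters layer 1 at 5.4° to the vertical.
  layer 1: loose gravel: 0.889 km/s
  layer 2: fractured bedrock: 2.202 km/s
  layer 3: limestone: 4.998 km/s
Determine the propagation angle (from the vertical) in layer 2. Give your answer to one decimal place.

Snell's law across each interface conserves sin θ / V, so sin θ_2 = V_2·sin θ₁/V₁.
sin θ_2 = 2.202 × sin 5.4° / 0.889 = 0.2331.
θ_2 = 13.48° from the vertical.

13.5°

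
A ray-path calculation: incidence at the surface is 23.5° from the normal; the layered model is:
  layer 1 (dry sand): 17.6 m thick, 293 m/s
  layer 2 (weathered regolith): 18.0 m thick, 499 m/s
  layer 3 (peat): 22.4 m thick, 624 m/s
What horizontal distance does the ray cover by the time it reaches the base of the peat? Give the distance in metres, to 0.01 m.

Ray parameter p = sin 23.5° / 293 m/s = 1.3609e-03 s/m.
Layer 1: θ = 23.50°; offset = 17.6·tan 23.50° = 7.6527 m.
Layer 2: sin θ = p·499 = 0.6791 → θ = 42.77°; offset = 18.0·tan 42.77° = 16.6526 m.
Layer 3: sin θ = p·624 = 0.8492 → θ = 58.13°; offset = 22.4·tan 58.13° = 36.0238 m.
Σ offsets = 60.3290 m.

60.33 m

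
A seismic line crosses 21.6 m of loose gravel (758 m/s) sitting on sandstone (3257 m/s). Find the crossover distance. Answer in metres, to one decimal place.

x_cross = 2h·√((V₂+V₁)/(V₂−V₁)).
(V₂+V₁)/(V₂−V₁) = (3257+758)/(3257−758) = 1.6066; √ = 1.2675.
x_cross = 2·21.6·1.2675 = 54.76 m.

54.8 m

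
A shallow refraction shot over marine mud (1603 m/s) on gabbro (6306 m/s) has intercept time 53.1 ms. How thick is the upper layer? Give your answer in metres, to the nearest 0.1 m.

h = tᵢ·V₁·V₂ / (2·√(V₂²−V₁²)).
√(V₂²−V₁²) = √(6306² − 1603²) = 6098.9 m/s.
h = 0.0531 s × 1603 × 6306 / (2 × 6098.9) = 44.01 m.

44.0 m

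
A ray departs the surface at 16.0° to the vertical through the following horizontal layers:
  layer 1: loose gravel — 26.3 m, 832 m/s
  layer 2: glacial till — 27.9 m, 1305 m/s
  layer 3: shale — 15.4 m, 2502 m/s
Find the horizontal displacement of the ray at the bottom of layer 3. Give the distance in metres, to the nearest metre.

Apply Snell's law at each interface; in layer i the horizontal offset is hᵢ·tan θᵢ.
Layer 1: θ = 16.00°; offset = 26.3·tan 16.00° = 7.541 m.
Layer 2: sin θ = 1305·sin 16.0°/832 = 0.4323, θ = 25.62°; offset = 27.9·tan 25.62° = 13.377 m.
Layer 3: sin θ = 2502·sin 16.0°/832 = 0.8289, θ = 55.99°; offset = 15.4·tan 55.99° = 22.819 m.
Total horizontal offset = 43.738 m.

44 m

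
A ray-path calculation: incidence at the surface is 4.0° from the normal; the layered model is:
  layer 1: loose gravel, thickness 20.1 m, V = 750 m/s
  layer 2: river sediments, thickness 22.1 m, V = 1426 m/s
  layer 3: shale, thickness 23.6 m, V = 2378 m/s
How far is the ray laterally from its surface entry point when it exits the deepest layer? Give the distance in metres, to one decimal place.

Ray parameter p = sin 4.0° / 750 m/s = 9.3009e-05 s/m.
Layer 1: θ = 4.00°; offset = 20.1·tan 4.00° = 1.406 m.
Layer 2: sin θ = p·1426 = 0.1326 → θ = 7.62°; offset = 22.1·tan 7.62° = 2.957 m.
Layer 3: sin θ = p·2378 = 0.2212 → θ = 12.78°; offset = 23.6·tan 12.78° = 5.352 m.
Σ offsets = 9.715 m.

9.7 m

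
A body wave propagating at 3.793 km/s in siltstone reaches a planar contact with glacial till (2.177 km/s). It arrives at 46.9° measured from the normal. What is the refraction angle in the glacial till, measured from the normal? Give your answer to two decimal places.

24.78°

sin θ₁/V₁ = sin θ₂/V₂ ⇒ sin θ₂ = 2.177·sin 46.9°/3.793 = 2.177·0.7302/3.793 = 0.4191.
θ₂ = sin⁻¹(0.4191) = 24.78° (from vertical).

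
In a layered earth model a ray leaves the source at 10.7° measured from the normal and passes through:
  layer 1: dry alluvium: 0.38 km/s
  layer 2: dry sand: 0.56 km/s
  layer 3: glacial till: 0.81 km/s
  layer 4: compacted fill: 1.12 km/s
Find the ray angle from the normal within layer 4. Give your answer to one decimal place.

33.2°

Ray parameter p = sin 10.7° / 0.38 = 4.8860e-01 s/km.
sin θ_4 = p·V_4 = 4.8860e-01 × 1.12 = 0.5472.
θ_4 = 33.18° from the vertical.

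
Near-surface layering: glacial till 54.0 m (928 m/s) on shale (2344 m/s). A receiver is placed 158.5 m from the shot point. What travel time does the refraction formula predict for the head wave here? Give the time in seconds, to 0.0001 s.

t = x/V₂ + 2h·√(V₂²−V₁²)/(V₁V₂).
√(V₂²−V₁²) = √(2344²−928²) = 2152.5 m/s; delay term = 2·54.0·2152.5/(928·2344) = 0.10687 s.
t = 158.5/2344 + 0.10687 = 0.17449 s.

0.1745 s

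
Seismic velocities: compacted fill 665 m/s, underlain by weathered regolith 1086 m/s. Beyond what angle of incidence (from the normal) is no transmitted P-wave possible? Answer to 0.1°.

37.8°

At critical incidence the refracted ray runs along the interface (θ₂ = 90°), so sin θ_c = V₁/V₂.
θ_c = arcsin(665/1086) = arcsin 0.6123 = 37.76°.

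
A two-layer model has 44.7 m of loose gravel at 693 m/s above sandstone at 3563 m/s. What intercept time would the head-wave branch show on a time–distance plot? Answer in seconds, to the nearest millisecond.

0.127 s

tᵢ = 2h·√(V₂²−V₁²)/(V₁V₂).
√(V₂²−V₁²) = √(3563²−693²) = 3495.0 m/s.
tᵢ = 2·44.7·3495.0/(693·3563) = 0.12654 s.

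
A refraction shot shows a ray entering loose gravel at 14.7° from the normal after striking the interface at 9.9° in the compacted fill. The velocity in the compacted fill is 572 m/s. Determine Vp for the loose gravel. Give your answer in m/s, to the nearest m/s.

844 m/s

sin 9.9° = 0.1719; sin 14.7° = 0.2538.
V₂ = V₁·(sin θ₂/sin θ₁) = 572·(0.2538/0.1719) = 844.24 m/s.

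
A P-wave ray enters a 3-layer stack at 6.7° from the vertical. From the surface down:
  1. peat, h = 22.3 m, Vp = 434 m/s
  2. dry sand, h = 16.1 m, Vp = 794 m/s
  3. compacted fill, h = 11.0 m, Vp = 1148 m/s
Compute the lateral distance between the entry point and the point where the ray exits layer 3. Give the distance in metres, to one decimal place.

9.7 m

p = sin θ₁/V₁ = sin 6.7°/434 = 2.6883e-04 s/m is conserved through the stack.
Layer 1: θ = 6.70°; offset = 22.3·tan 6.70° = 2.620 m.
Layer 2: sin θ = p·794 = 0.2134 → θ = 12.32°; offset = 16.1·tan 12.32° = 3.518 m.
Layer 3: sin θ = p·1148 = 0.3086 → θ = 17.98°; offset = 11.0·tan 17.98° = 3.569 m.
Σ offsets = 9.706 m.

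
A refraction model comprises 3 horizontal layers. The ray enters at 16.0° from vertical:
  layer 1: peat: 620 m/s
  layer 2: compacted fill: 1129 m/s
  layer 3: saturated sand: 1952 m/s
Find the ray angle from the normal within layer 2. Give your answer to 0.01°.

Ray parameter p = sin 16.0° / 620 = 4.4458e-04 s/m.
sin θ_2 = p·V_2 = 4.4458e-04 × 1129 = 0.5019.
θ_2 = arcsin 0.5019 = 30.13°.

30.13°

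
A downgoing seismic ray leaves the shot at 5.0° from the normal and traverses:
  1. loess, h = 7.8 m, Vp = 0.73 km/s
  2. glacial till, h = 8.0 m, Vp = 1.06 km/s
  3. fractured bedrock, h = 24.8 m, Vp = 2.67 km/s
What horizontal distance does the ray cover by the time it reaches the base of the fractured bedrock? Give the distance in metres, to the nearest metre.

p = sin θ₁/V₁ = sin 5.0°/0.73 = 1.1939e-01 s/km is conserved through the stack.
Layer 1: θ = 5.00°; offset = 7.8·tan 5.00° = 0.682 m.
Layer 2: sin θ = p·1.06 = 0.1266 → θ = 7.27°; offset = 8.0·tan 7.27° = 1.021 m.
Layer 3: sin θ = p·2.67 = 0.3188 → θ = 18.59°; offset = 24.8·tan 18.59° = 8.341 m.
Summing the layer offsets gives 10.044 m.

10 m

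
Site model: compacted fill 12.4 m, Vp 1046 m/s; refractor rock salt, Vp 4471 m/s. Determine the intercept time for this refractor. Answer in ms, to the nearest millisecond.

23 ms

tᵢ = 2h·√(V₂²−V₁²)/(V₁V₂).
√(V₂²−V₁²) = √(4471²−1046²) = 4346.9 m/s.
tᵢ = 2·12.4·4346.9/(1046·4471) = 0.02305 s.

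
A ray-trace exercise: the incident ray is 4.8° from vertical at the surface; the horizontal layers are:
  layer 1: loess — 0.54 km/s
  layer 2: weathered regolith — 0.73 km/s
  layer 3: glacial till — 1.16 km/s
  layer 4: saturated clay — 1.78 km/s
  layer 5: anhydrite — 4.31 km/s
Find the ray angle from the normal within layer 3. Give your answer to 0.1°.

10.4°

Ray parameter p = sin 4.8° / 0.54 = 1.5496e-01 s/km.
sin θ_3 = p·V_3 = 1.5496e-01 × 1.16 = 0.1798.
θ_3 = 10.36° from the vertical.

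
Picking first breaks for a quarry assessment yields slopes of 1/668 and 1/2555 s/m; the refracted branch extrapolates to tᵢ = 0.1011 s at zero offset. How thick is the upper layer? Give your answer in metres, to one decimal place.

35.0 m

h = tᵢ·V₁·V₂ / (2·√(V₂²−V₁²)).
√(V₂²−V₁²) = √(2555² − 668²) = 2466.1 m/s.
h = 0.1011 s × 668 × 2555 / (2 × 2466.1) = 34.98 m.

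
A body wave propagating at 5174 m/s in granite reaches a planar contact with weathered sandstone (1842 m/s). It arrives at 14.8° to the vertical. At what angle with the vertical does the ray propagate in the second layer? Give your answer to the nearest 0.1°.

sin θ₁/V₁ = sin θ₂/V₂ ⇒ sin θ₂ = 1842·sin 14.8°/5174 = 1842·0.2554/5174 = 0.0909.
θ₂ = arcsin 0.0909 = 5.22° from the normal.

5.2°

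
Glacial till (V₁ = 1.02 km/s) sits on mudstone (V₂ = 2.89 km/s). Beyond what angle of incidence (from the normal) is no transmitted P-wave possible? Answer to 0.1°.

20.7°

At critical incidence the refracted ray runs along the interface (θ₂ = 90°), so sin θ_c = V₁/V₂.
θ_c = arcsin(1.02/2.89) = arcsin 0.3529 = 20.67°.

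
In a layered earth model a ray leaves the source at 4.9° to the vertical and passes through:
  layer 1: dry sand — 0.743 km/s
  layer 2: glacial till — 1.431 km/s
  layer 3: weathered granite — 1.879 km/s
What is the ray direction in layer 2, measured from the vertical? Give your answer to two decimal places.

Ray parameter p = sin 4.9° / 0.743 = 1.1496e-01 s/km.
sin θ_2 = p·V_2 = 1.1496e-01 × 1.431 = 0.1645.
θ_2 = 9.47° from the vertical.

9.47°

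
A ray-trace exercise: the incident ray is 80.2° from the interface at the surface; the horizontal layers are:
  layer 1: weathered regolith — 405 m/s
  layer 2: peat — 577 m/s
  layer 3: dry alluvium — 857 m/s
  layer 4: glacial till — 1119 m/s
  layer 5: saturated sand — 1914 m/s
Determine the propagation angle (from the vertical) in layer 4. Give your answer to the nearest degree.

From the normal: θ₁ = 90° − 80.2° = 9.8°.
Ray parameter p = sin 9.8° / 405 = 4.2027e-04 s/m.
sin θ_4 = p·V_4 = 4.2027e-04 × 1119 = 0.4703.
θ_4 = arcsin 0.4703 = 28.05°.

28°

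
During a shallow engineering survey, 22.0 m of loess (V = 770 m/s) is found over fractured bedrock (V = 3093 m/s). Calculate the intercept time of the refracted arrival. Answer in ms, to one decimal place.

θ_c = arcsin(V₁/V₂) = arcsin(770/3093) = 14.42°; cos θ_c = 0.9685.
tᵢ = 2h·cos θ_c / V₁ = 2·22.0·0.9685 / 770 = 0.05534 s.

55.3 ms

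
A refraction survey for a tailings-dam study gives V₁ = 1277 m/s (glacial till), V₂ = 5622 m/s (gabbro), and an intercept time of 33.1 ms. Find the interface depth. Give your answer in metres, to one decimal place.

θ_c = arcsin(1277/5622) = 13.13°; cos θ_c = 0.9739.
tᵢ = 2h cos θ_c/V₁ ⇒ h = tᵢ·V₁/(2 cos θ_c) = 0.0331·1277/(2·0.9739) = 21.70 m.

21.7 m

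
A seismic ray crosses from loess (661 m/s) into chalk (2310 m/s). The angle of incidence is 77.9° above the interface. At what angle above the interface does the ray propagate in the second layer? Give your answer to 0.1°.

Angle from the normal: 90° − 77.9° = 12.1°.
sin θ₁/V₁ = sin θ₂/V₂ ⇒ sin θ₂ = 2310·sin 12.1°/661 = 2310·0.2096/661 = 0.7326.
θ₂ = sin⁻¹(0.7326) = 47.10° (from vertical).
From the interface: 90° − 47.10° = 42.90°.

42.9°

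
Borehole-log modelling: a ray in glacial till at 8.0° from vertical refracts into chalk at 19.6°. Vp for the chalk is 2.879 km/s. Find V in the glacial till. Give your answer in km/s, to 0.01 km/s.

Snell's law: sin 8.0°/V₁ = sin 19.6°/V₂.
V₁ = V₂·sin 8.0°/sin 19.6° = 2.879 × 0.4149 = 1.19 km/s.

1.19 km/s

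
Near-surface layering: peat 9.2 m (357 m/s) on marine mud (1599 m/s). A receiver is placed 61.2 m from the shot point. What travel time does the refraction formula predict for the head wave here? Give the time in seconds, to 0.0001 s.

0.0885 s

t = x/V₂ + 2h·√(V₂²−V₁²)/(V₁V₂).
√(V₂²−V₁²) = √(1599²−357²) = 1558.6 m/s; delay term = 2·9.2·1558.6/(357·1599) = 0.05024 s.
t = 61.2/1599 + 0.05024 = 0.08851 s.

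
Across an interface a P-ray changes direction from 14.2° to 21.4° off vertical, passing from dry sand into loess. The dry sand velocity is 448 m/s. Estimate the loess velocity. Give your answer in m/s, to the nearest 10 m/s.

Snell's law: sin 14.2°/V₁ = sin 21.4°/V₂.
V₂ = V₁·sin 21.4°/sin 14.2° = 448 × 1.4874 = 666.37 m/s.

670 m/s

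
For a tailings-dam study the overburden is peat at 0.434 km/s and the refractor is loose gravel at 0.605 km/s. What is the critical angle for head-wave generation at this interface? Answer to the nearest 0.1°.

Critical incidence: sin θ_c = V₁/V₂ = 0.434/0.605 = 0.7174.
θ_c = arcsin 0.7174 = 45.84°.

45.8°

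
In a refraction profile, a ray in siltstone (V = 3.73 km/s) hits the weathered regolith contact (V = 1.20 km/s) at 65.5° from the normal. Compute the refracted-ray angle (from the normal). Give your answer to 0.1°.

Snell's law: sin θ₂ = (V₂/V₁)·sin θ₁ = (1.20/3.73)·sin 65.5° = 0.2927.
θ₂ = arcsin 0.2927 = 17.02° from the normal.

17.0°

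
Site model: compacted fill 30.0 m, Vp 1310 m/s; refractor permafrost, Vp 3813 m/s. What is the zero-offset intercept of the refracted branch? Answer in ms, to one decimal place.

43.0 ms

tᵢ = 2h·√(V₂²−V₁²)/(V₁V₂).
√(V₂²−V₁²) = √(3813²−1310²) = 3580.9 m/s.
tᵢ = 2·30.0·3580.9/(1310·3813) = 0.04301 s.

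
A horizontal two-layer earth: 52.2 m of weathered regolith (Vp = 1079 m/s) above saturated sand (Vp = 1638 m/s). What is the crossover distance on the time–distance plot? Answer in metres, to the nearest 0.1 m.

230.2 m

x_cross = 2h·√((V₂+V₁)/(V₂−V₁)).
(V₂+V₁)/(V₂−V₁) = (1638+1079)/(1638−1079) = 4.8605; √ = 2.2046.
x_cross = 2·52.2·2.2046 = 230.17 m.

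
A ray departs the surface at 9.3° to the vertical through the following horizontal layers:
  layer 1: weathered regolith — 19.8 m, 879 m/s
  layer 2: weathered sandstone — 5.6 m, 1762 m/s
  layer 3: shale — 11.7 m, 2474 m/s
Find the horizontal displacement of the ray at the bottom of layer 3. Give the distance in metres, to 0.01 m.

Ray parameter p = sin 9.3° / 879 m/s = 1.8385e-04 s/m.
Layer 1: θ = 9.30°; offset = 19.8·tan 9.30° = 3.2424 m.
Layer 2: sin θ = p·1762 = 0.3239 → θ = 18.90°; offset = 5.6·tan 18.90° = 1.9175 m.
Layer 3: sin θ = p·2474 = 0.4548 → θ = 27.05°; offset = 11.7·tan 27.05° = 5.9756 m.
Σ offsets = 11.1354 m.

11.14 m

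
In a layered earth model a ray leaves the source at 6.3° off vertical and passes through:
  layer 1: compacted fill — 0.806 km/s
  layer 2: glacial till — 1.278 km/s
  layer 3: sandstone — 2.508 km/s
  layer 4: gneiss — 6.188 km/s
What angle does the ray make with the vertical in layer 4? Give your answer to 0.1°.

Ray parameter p = sin 6.3° / 0.806 = 1.3615e-01 s/km.
sin θ_4 = p·V_4 = 1.3615e-01 × 6.188 = 0.8425.
θ_4 = arcsin 0.8425 = 57.40°.

57.4°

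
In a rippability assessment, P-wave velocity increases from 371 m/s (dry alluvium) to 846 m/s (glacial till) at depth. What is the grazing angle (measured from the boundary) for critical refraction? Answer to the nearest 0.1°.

At critical incidence the refracted ray runs along the interface (θ₂ = 90°), so sin θ_c = V₁/V₂.
θ_c = arcsin(371/846) = arcsin 0.4385 = 26.01°.
Measured from the interface: 90° − 26.01° = 63.99°.

64.0°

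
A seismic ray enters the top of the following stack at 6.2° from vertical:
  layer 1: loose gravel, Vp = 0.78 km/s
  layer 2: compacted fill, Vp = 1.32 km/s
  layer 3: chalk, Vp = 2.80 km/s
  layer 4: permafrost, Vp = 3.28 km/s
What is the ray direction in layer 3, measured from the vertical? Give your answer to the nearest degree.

23°

Ray parameter p = sin 6.2° / 0.78 = 1.3846e-01 s/km.
sin θ_3 = p·V_3 = 1.3846e-01 × 2.80 = 0.3877.
θ_3 = arcsin 0.3877 = 22.81°.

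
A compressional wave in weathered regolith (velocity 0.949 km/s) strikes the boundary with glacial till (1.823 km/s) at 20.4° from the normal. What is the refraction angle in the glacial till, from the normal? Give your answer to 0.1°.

Snell's law: sin θ₂ = (V₂/V₁)·sin θ₁ = (1.823/0.949)·sin 20.4° = 0.6696.
θ₂ = sin⁻¹(0.6696) = 42.04° (from vertical).

42.0°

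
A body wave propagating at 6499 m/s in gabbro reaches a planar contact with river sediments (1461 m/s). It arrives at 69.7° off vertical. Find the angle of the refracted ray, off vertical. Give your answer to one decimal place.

12.2°

sin θ₁/V₁ = sin θ₂/V₂ ⇒ sin θ₂ = 1461·sin 69.7°/6499 = 1461·0.9379/6499 = 0.2108.
θ₂ = arcsin 0.2108 = 12.17° from the normal.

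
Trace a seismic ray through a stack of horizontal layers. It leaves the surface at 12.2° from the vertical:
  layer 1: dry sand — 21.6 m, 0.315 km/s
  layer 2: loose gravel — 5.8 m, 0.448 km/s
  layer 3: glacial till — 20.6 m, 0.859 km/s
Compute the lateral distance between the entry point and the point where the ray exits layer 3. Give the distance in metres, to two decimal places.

21.02 m

p = sin θ₁/V₁ = sin 12.2°/0.315 = 6.7087e-01 s/km is conserved through the stack.
Layer 1: θ = 12.20°; offset = 21.6·tan 12.20° = 4.6701 m.
Layer 2: sin θ = p·0.448 = 0.3006 → θ = 17.49°; offset = 5.8·tan 17.49° = 1.8277 m.
Layer 3: sin θ = p·0.859 = 0.5763 → θ = 35.19°; offset = 20.6·tan 35.19° = 14.5259 m.
Summing the layer offsets gives 21.0237 m.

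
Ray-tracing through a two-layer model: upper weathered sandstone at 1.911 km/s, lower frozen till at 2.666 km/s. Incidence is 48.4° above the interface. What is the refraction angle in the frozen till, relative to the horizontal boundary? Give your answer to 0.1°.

Angle from the normal: 90° − 48.4° = 41.6°.
sin θ₁/V₁ = sin θ₂/V₂ ⇒ sin θ₂ = 2.666·sin 41.6°/1.911 = 2.666·0.6639/1.911 = 0.9262.
θ₂ = sin⁻¹(0.9262) = 67.85° (from vertical).
From the interface: 90° − 67.85° = 22.15°.

22.1°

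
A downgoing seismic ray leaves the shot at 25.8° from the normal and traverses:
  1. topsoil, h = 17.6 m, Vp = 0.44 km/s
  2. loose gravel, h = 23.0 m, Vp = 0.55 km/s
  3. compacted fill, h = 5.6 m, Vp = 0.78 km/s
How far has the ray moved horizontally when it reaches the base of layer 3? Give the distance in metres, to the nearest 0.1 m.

Ray parameter p = sin 25.8° / 0.44 km/s = 9.8916e-01 s/km.
Layer 1: θ = 25.80°; offset = 17.6·tan 25.80° = 8.508 m.
Layer 2: sin θ = p·0.55 = 0.5440 → θ = 32.96°; offset = 23.0·tan 32.96° = 14.913 m.
Layer 3: sin θ = p·0.78 = 0.7715 → θ = 50.49°; offset = 5.6·tan 50.49° = 6.792 m.
Total horizontal offset = 30.213 m.

30.2 m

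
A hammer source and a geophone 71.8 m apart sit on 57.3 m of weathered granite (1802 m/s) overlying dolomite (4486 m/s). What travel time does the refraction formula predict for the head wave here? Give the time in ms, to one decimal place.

t = x/V₂ + 2h·√(V₂²−V₁²)/(V₁V₂).
√(V₂²−V₁²) = √(4486²−1802²) = 4108.2 m/s; delay term = 2·57.3·4108.2/(1802·4486) = 0.05824 s.
t = 71.8/4486 + 0.05824 = 0.07424 s.

74.2 ms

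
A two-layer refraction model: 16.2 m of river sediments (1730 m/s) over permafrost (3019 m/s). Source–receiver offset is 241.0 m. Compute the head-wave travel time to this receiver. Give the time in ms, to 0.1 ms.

θ_c = arcsin(V₁/V₂) = arcsin(1730/3019) = 34.96°, cos θ_c = 0.8195.
Intercept time tᵢ = 2h cos θ_c / V₁ = 2·16.2·0.8195/1730 = 0.01535 s.
t = x/V₂ + tᵢ = 241.0/3019 + 0.01535 = 0.09518 s.

95.2 ms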